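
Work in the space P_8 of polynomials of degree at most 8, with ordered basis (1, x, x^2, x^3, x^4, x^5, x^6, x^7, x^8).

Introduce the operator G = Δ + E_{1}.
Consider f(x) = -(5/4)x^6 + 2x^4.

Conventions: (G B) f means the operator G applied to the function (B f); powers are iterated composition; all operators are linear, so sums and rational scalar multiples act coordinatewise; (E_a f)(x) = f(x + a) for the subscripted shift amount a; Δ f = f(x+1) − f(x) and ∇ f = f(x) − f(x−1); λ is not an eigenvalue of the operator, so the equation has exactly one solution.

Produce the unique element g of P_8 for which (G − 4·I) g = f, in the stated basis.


the result is g(x) = (5/12)x^6 + (5/3)x^5 + (163/18)x^4 + (1102/27)x^3 + (7189/54)x^2 + (23531/81)x + 154091/486

write g with unknown coordinates in the stated basis and equate coefficients in (G − 4·I) g = f
solving from the highest basis element down gives g = (5/12)x^6 + (5/3)x^5 + (163/18)x^4 + (1102/27)x^3 + (7189/54)x^2 + (23531/81)x + 154091/486
check: G g = (5/12)x^6 + (20/3)x^5 + (344/9)x^4 + (4408/27)x^3 + (14378/27)x^2 + (94124/81)x + 308182/243
so G g − 4·g = -(5/4)x^6 + 2x^4 = f ✓


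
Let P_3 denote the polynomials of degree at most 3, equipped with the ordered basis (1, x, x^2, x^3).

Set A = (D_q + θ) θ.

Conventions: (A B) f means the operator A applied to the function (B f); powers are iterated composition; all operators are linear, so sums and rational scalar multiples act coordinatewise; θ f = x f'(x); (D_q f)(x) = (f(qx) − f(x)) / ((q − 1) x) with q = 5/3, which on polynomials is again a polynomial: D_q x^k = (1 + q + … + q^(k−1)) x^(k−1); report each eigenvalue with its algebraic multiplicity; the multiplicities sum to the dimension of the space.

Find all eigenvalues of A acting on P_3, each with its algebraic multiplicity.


λ = 0 (multiplicity 1), λ = 1 (multiplicity 1), λ = 4 (multiplicity 1), λ = 9 (multiplicity 1)

image of 1: 0
image of x: x + 1
image of x^2: 4x^2 + (16/3)x
image of x^3: 9x^3 + (49/3)x^2
the matrix is upper triangular; its diagonal is (0, 1, 4, 9)
for a triangular matrix the eigenvalues are the diagonal entries, with algebraic multiplicity their repetition count


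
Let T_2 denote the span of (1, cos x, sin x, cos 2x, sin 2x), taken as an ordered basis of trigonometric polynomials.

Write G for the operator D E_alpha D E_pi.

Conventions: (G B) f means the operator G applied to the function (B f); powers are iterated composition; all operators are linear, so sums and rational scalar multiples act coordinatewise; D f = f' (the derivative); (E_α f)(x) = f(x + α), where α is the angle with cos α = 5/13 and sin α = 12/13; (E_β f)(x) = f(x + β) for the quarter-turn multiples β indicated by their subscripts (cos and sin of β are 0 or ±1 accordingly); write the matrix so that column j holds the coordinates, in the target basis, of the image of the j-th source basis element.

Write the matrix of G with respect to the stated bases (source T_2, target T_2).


the matrix is [[0, 0, 0, 0, 0]; [0, 5/13, 12/13, 0, 0]; [0, -12/13, 5/13, 0, 0]; [0, 0, 0, 476/169, -480/169]; [0, 0, 0, 480/169, 476/169]] (rows listed top to bottom)

image of 1: 0
image of cos x: (5/13)cos x - (12/13)sin x
image of sin x: (12/13)cos x + (5/13)sin x
image of cos 2x: (476/169)cos 2x + (480/169)sin 2x
image of sin 2x: -(480/169)cos 2x + (476/169)sin 2x
each image's coordinates form column j of the matrix


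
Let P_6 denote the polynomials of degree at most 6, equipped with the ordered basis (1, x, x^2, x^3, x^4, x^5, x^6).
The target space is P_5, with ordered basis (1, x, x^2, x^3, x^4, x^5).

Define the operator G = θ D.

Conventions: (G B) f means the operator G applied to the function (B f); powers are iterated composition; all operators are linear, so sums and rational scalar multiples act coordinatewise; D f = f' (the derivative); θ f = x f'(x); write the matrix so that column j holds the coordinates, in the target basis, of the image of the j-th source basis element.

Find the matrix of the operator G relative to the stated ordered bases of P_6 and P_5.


the matrix is [[0, 0, 0, 0, 0, 0, 0]; [0, 0, 2, 0, 0, 0, 0]; [0, 0, 0, 6, 0, 0, 0]; [0, 0, 0, 0, 12, 0, 0]; [0, 0, 0, 0, 0, 20, 0]; [0, 0, 0, 0, 0, 0, 30]] (rows listed top to bottom)

image of 1: 0
image of x: 0
image of x^2: 2x
image of x^3: 6x^2
image of x^4: 12x^3
image of x^5: 20x^4
image of x^6: 30x^5
each image's coordinates form column j of the matrix


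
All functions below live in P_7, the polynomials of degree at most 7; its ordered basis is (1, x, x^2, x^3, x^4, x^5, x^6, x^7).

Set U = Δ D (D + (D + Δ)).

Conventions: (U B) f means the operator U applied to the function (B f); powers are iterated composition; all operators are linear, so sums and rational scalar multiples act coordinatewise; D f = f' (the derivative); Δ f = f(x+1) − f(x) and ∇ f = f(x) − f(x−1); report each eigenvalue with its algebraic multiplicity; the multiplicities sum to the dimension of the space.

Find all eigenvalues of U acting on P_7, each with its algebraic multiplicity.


image of 1: 0
image of x: 0
image of x^2: 0
image of x^3: 18
image of x^4: 72x + 48
image of x^5: 180x^2 + 240x + 110
image of x^6: 360x^3 + 720x^2 + 660x + 240
image of x^7: 630x^4 + 1680x^3 + 2310x^2 + 1680x + 518
the matrix is upper triangular; its diagonal is (0, 0, 0, 0, 0, 0, 0, 0)
for a triangular matrix the eigenvalues are the diagonal entries, with algebraic multiplicity their repetition count

λ = 0 (multiplicity 8)


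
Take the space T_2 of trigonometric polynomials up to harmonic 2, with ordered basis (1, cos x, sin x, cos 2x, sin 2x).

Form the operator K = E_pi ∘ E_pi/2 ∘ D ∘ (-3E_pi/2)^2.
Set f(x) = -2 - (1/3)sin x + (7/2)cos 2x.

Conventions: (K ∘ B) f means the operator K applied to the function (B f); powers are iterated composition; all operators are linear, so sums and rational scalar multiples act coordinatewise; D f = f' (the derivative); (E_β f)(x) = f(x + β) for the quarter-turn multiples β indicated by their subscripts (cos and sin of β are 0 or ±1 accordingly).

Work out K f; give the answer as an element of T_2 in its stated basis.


the image equals g(x) = 3sin x + 63sin 2x

E_pi/2 f = -2 - (1/3)cos x - (7/2)cos 2x
(-3E_pi/2) f = 6 + cos x + (21/2)cos 2x
E_pi/2 (-3E_pi/2) f = 6 - sin x - (21/2)cos 2x
(-3E_pi/2) (-3E_pi/2) f = -18 + 3sin x + (63/2)cos 2x
D (-3E_pi/2)^2 f = 3cos x - 63sin 2x
E_pi/2 D (-3E_pi/2)^2 f = -3sin x + 63sin 2x
E_pi E_pi/2 D (-3E_pi/2)^2 f = 3sin x + 63sin 2x


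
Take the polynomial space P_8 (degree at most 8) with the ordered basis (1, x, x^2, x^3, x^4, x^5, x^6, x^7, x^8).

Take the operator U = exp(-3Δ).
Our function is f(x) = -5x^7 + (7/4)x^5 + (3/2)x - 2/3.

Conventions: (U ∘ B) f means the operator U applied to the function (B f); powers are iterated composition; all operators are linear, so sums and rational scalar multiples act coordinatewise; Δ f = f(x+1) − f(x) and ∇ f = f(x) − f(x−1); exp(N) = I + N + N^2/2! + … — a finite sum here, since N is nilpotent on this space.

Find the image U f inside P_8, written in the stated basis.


order-1 term: 105x^6 + 315x^5 + (1995/4)x^4 + (945/2)x^3 + (525/2)x^2 + (315/4)x + 21/4
order-2 term: -945x^5 - 4725x^4 - (21735/2)x^3 - (27405/2)x^2 - (36855/4)x - 10395/4
order-3 term: 4725x^4 + 28350x^3 + (140805/2)x^2 + (167265/2)x + 157815/4
order-4 term: -14175x^3 - 85050x^2 - (734265/4)x - 280665/2
order-5 term: 25515x^2 + 127575x + 678699/4
order-6 term: -25515x - 76545
order-7 term: 10935
the series for exp(-3Δ) f terminates at order 7
exp(-3Δ) f = -5x^7 + 105x^6 - (2513/4)x^5 + (1995/4)x^4 + 3780x^3 - (5145/2)x^2 - (28029/4)x + 3551/6

the result is g(x) = -5x^7 + 105x^6 - (2513/4)x^5 + (1995/4)x^4 + 3780x^3 - (5145/2)x^2 - (28029/4)x + 3551/6


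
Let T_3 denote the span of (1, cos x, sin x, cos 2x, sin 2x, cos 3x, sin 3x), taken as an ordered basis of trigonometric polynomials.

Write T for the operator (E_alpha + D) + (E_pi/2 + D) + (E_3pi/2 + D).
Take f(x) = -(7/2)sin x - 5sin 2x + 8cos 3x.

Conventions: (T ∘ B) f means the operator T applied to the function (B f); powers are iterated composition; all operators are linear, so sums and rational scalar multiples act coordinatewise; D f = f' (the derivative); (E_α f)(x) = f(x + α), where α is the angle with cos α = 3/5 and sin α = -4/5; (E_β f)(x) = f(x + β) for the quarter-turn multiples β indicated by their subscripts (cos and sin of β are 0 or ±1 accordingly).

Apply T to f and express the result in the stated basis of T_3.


the result is g(x) = -(77/10)cos x - (21/10)sin x - (126/5)cos 2x + (57/5)sin 2x - (936/125)cos 3x - (8648/125)sin 3x

E_alpha f = (14/5)cos x - (21/10)sin x + (24/5)cos 2x + (7/5)sin 2x - (936/125)cos 3x + (352/125)sin 3x
D f = -(7/2)cos x - 10cos 2x - 24sin 3x
(E_alpha + D) f = -(7/10)cos x - (21/10)sin x - (26/5)cos 2x + (7/5)sin 2x - (936/125)cos 3x - (2648/125)sin 3x
E_pi/2 f = -(7/2)cos x + 5sin 2x + 8sin 3x
D f = -(7/2)cos x - 10cos 2x - 24sin 3x
(E_pi/2 + D) f = -7cos x - 10cos 2x + 5sin 2x - 16sin 3x
E_3pi/2 f = (7/2)cos x + 5sin 2x - 8sin 3x
D f = -(7/2)cos x - 10cos 2x - 24sin 3x
(E_3pi/2 + D) f = -10cos 2x + 5sin 2x - 32sin 3x
((E_alpha + D) + (E_pi/2 + D) + (E_3pi/2 + D)) f = -(77/10)cos x - (21/10)sin x - (126/5)cos 2x + (57/5)sin 2x - (936/125)cos 3x - (8648/125)sin 3x


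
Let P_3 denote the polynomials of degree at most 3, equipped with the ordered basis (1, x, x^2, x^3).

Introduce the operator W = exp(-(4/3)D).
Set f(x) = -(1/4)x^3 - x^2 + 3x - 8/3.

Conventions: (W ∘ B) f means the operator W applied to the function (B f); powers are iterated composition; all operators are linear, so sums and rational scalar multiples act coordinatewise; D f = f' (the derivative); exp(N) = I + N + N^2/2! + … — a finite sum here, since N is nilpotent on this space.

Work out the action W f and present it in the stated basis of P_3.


the image equals g(x) = -(1/4)x^3 + (13/3)x - 212/27

order-1 term: x^2 + (8/3)x - 4
order-2 term: -(4/3)x - 16/9
order-3 term: 16/27
the series for exp(-(4/3)D) f terminates at order 3
exp(-(4/3)D) f = -(1/4)x^3 + (13/3)x - 212/27


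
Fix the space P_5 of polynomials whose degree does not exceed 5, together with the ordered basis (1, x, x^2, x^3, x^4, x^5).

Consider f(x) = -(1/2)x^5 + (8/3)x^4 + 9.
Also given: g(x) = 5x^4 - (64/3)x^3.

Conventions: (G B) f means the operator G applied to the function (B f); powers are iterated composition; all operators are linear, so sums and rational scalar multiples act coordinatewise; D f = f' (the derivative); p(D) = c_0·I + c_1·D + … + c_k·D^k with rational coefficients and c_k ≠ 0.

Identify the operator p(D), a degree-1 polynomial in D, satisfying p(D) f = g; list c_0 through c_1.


D^0 f = -(1/2)x^5 + (8/3)x^4 + 9
D^1 f = -(5/2)x^4 + (32/3)x^3
matching coefficients of g against c_0 f + c_1 Df + … from the top degree down determines the c_i
solution: c_0 = 0, c_1 = -2

p(D) = -2·D, i.e. c_0 = 0, c_1 = -2


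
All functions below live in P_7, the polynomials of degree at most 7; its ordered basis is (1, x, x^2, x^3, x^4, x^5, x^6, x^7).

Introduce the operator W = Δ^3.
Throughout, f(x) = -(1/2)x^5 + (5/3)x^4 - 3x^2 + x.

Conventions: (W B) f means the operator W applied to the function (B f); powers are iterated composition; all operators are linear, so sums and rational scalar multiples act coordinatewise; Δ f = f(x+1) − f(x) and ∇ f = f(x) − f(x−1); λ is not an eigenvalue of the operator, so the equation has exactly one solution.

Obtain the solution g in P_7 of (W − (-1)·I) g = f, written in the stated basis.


write g with unknown coordinates in the stated basis and equate coefficients in (W − (-1)·I) g = f
solving from the highest basis element down gives g = -(1/2)x^5 + (5/3)x^4 + 27x^2 + 51x + 15
check: W g = -30x^2 - 50x - 15
so W g − (-1)·g = -(1/2)x^5 + (5/3)x^4 - 3x^2 + x = f ✓

the result is g(x) = -(1/2)x^5 + (5/3)x^4 + 27x^2 + 51x + 15


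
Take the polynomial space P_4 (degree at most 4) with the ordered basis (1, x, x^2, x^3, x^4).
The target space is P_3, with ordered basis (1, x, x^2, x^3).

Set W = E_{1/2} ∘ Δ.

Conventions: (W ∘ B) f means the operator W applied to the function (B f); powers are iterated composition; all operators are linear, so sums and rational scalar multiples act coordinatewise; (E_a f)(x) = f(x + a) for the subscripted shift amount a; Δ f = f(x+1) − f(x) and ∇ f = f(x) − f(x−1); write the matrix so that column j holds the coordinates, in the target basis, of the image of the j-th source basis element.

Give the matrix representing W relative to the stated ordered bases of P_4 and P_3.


the matrix is [[0, 1, 2, 13/4, 5]; [0, 0, 2, 6, 13]; [0, 0, 0, 3, 12]; [0, 0, 0, 0, 4]] (rows listed top to bottom)

image of 1: 0
image of x: 1
image of x^2: 2x + 2
image of x^3: 3x^2 + 6x + 13/4
image of x^4: 4x^3 + 12x^2 + 13x + 5
each image's coordinates form column j of the matrix


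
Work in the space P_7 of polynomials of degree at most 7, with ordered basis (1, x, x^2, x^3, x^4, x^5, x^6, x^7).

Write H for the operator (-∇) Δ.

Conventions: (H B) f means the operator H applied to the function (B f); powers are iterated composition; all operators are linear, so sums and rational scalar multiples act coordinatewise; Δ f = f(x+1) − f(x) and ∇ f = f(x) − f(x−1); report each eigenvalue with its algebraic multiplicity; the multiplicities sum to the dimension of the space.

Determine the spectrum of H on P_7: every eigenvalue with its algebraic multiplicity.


λ = 0 (multiplicity 8)

image of 1: 0
image of x: 0
image of x^2: -2
image of x^3: -6x
image of x^4: -12x^2 - 2
image of x^5: -20x^3 - 10x
image of x^6: -30x^4 - 30x^2 - 2
image of x^7: -42x^5 - 70x^3 - 14x
the matrix is upper triangular; its diagonal is (0, 0, 0, 0, 0, 0, 0, 0)
for a triangular matrix the eigenvalues are the diagonal entries, with algebraic multiplicity their repetition count


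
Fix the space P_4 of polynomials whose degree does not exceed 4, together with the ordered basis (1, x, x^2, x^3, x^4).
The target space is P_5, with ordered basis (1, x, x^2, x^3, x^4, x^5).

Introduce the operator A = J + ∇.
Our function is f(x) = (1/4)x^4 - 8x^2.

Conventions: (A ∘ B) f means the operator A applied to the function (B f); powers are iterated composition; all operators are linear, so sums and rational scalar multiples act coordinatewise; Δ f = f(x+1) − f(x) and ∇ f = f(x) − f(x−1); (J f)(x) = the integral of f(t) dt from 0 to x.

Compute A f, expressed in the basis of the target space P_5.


the result is g(x) = (1/20)x^5 - (5/3)x^3 - (3/2)x^2 - 15x + 31/4

J f = (1/20)x^5 - (8/3)x^3
∇ f = x^3 - (3/2)x^2 - 15x + 31/4
(J + ∇) f = (1/20)x^5 - (5/3)x^3 - (3/2)x^2 - 15x + 31/4


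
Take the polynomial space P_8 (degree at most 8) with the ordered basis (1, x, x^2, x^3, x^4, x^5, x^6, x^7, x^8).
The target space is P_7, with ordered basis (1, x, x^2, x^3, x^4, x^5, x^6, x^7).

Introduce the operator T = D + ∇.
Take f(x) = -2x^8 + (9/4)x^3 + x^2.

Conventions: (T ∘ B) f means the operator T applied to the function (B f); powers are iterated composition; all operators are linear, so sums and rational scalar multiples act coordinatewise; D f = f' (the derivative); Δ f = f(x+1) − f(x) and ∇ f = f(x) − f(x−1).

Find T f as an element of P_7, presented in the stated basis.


D f = -16x^7 + (27/4)x^2 + 2x
∇ f = -16x^7 + 56x^6 - 112x^5 + 140x^4 - 112x^3 + (251/4)x^2 - (83/4)x + 13/4
(D + ∇) f = -32x^7 + 56x^6 - 112x^5 + 140x^4 - 112x^3 + (139/2)x^2 - (75/4)x + 13/4

the result is g(x) = -32x^7 + 56x^6 - 112x^5 + 140x^4 - 112x^3 + (139/2)x^2 - (75/4)x + 13/4


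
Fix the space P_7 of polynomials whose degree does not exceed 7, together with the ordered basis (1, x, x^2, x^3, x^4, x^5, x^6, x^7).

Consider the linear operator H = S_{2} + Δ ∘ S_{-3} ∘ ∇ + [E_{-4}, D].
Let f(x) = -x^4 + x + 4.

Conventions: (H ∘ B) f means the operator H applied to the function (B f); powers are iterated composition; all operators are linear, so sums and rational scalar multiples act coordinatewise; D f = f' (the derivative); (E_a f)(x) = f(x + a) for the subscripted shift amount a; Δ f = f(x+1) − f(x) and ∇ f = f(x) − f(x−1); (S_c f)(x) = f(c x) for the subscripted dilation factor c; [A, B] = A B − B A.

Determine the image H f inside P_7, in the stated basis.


S_{2} f = -16x^4 + 2x + 4
∇ f = -4x^3 + 6x^2 - 4x + 2
S_{-3} ∇ f = 108x^3 + 54x^2 + 12x + 2
Δ S_{-3} ∇ f = 324x^2 + 432x + 174
D f = -4x^3 + 1
E_{-4} D f = -4x^3 + 48x^2 - 192x + 257
E_{-4} f = -x^4 + 16x^3 - 96x^2 + 257x - 256
D E_{-4} f = -4x^3 + 48x^2 - 192x + 257
[E_{-4}, D] f = 0
(S_{2} + Δ ∘ S_{-3} ∘ ∇ + [E_{-4}, D]) f = -16x^4 + 324x^2 + 434x + 178

the image equals g(x) = -16x^4 + 324x^2 + 434x + 178


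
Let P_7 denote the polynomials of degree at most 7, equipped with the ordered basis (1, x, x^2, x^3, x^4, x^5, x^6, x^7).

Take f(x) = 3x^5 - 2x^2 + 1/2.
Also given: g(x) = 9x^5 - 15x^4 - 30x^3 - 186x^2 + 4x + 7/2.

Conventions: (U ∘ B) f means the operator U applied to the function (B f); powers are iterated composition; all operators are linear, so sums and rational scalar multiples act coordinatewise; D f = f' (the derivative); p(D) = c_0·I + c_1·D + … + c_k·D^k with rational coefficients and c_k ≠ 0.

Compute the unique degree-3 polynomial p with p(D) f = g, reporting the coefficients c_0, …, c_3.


D^0 f = 3x^5 - 2x^2 + 1/2
D^1 f = 15x^4 - 4x
D^2 f = 60x^3 - 4
D^3 f = 180x^2
matching coefficients of g against c_0 f + c_1 Df + … from the top degree down determines the c_i
solution: c_0 = 3, c_1 = -1, c_2 = -1/2, c_3 = -1

p(D) = 3·I − D − (1/2)·D^2 − D^3, i.e. c_0 = 3, c_1 = -1, c_2 = -1/2, c_3 = -1


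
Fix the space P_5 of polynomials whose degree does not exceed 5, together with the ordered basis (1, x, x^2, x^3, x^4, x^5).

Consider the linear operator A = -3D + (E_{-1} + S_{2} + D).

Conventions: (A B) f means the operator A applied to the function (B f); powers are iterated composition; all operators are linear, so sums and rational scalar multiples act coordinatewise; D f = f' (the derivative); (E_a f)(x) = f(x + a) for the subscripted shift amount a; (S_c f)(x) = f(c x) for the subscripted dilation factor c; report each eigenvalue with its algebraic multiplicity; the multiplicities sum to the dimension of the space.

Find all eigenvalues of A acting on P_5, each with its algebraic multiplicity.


λ = 2 (multiplicity 1), λ = 3 (multiplicity 1), λ = 5 (multiplicity 1), λ = 9 (multiplicity 1), λ = 17 (multiplicity 1), λ = 33 (multiplicity 1)

image of 1: 2
image of x: 3x - 3
image of x^2: 5x^2 - 6x + 1
image of x^3: 9x^3 - 9x^2 + 3x - 1
image of x^4: 17x^4 - 12x^3 + 6x^2 - 4x + 1
image of x^5: 33x^5 - 15x^4 + 10x^3 - 10x^2 + 5x - 1
the matrix is upper triangular; its diagonal is (2, 3, 5, 9, 17, 33)
for a triangular matrix the eigenvalues are the diagonal entries, with algebraic multiplicity their repetition count


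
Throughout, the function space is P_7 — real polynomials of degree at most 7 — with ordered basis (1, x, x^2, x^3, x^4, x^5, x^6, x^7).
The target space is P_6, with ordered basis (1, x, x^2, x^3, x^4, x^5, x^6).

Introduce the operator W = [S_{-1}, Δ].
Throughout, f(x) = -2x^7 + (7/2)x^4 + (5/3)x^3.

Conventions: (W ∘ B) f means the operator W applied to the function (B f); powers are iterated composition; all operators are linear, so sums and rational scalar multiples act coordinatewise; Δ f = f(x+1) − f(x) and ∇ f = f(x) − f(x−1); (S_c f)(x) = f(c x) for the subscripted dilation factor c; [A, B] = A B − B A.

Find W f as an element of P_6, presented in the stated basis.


the result is g(x) = -28x^6 - 140x^4 - 28x^3 - 74x^2 - 28x - 2/3

Δ f = -14x^6 - 42x^5 - 70x^4 - 56x^3 - 16x^2 + 5x + 19/6
S_{-1} Δ f = -14x^6 + 42x^5 - 70x^4 + 56x^3 - 16x^2 - 5x + 19/6
S_{-1} f = 2x^7 + (7/2)x^4 - (5/3)x^3
Δ S_{-1} f = 14x^6 + 42x^5 + 70x^4 + 84x^3 + 58x^2 + 23x + 23/6
[S_{-1}, Δ] f = -28x^6 - 140x^4 - 28x^3 - 74x^2 - 28x - 2/3


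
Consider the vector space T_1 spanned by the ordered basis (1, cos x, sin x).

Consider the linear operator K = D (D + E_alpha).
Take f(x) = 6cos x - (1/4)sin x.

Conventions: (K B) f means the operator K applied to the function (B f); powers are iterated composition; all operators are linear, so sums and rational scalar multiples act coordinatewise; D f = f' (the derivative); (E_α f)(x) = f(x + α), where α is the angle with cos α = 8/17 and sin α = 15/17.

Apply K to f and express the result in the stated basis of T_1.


the result is g(x) = -(194/17)cos x - (40/17)sin x

D f = -(1/4)cos x - 6sin x
E_alpha f = (177/68)cos x - (92/17)sin x
(D + E_alpha) f = (40/17)cos x - (194/17)sin x
D (D + E_alpha) f = -(194/17)cos x - (40/17)sin x


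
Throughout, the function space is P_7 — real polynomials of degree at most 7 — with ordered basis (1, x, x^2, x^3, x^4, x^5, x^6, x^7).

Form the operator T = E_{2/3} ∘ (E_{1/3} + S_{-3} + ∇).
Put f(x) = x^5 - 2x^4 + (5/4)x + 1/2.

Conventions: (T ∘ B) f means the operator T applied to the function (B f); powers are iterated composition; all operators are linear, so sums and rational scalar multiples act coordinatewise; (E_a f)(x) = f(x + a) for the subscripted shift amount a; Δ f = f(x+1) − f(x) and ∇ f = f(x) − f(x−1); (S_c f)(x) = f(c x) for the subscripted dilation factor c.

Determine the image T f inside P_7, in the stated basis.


the image equals g(x) = -242x^5 - 964x^4 - (4544/3)x^3 - (3464/3)x^2 - (23719/54)x - 5203/81

E_{1/3} f = x^5 - (1/3)x^4 - (14/9)x^3 - (26/27)x^2 + (329/324)x + 871/972
S_{-3} f = -243x^5 - 162x^4 - (15/4)x + 1/2
∇ f = 5x^4 - 18x^3 + 22x^2 - 13x + 17/4
(E_{1/3} + S_{-3} + ∇) f = -242x^5 - (472/3)x^4 - (176/9)x^3 + (568/27)x^2 - (2549/162)x + 1372/243
E_{2/3} (E_{1/3} + S_{-3} + ∇) f = -242x^5 - 964x^4 - (4544/3)x^3 - (3464/3)x^2 - (23719/54)x - 5203/81


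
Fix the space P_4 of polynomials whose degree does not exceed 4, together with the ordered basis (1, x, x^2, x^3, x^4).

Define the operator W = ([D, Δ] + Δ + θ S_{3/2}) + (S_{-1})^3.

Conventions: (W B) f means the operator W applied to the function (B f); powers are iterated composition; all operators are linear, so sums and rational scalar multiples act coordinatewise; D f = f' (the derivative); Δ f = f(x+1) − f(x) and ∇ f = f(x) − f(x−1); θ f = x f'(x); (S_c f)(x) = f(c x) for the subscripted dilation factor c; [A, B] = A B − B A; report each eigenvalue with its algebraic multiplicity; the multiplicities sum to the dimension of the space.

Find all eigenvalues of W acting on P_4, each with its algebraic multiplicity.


λ = 1/2 (multiplicity 1), λ = 1 (multiplicity 1), λ = 11/2 (multiplicity 1), λ = 73/8 (multiplicity 1), λ = 85/4 (multiplicity 1)

image of 1: 1
image of x: (1/2)x + 1
image of x^2: (11/2)x^2 + 2x + 1
image of x^3: (73/8)x^3 + 3x^2 + 3x + 1
image of x^4: (85/4)x^4 + 4x^3 + 6x^2 + 4x + 1
the matrix is upper triangular; its diagonal is (1, 1/2, 11/2, 73/8, 85/4)
for a triangular matrix the eigenvalues are the diagonal entries, with algebraic multiplicity their repetition count


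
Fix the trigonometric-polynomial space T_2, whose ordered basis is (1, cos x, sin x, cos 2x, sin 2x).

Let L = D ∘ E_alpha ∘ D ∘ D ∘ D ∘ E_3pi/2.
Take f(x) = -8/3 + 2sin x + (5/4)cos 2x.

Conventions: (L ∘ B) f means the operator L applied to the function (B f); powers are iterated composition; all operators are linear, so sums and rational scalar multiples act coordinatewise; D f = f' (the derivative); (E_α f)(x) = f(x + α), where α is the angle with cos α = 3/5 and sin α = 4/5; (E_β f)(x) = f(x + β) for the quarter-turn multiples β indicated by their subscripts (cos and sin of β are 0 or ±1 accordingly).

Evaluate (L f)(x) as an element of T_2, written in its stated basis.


g(x) = -(6/5)cos x + (8/5)sin x + (28/5)cos 2x + (96/5)sin 2x

E_3pi/2 f = -8/3 - 2cos x - (5/4)cos 2x
D E_3pi/2 f = 2sin x + (5/2)sin 2x
D D E_3pi/2 f = 2cos x + 5cos 2x
D (D ∘ D ∘ E_3pi/2) f = -2sin x - 10sin 2x
E_alpha D (D ∘ D ∘ E_3pi/2) f = -(8/5)cos x - (6/5)sin x - (48/5)cos 2x + (14/5)sin 2x
D E_alpha D (D ∘ D ∘ E_3pi/2) f = -(6/5)cos x + (8/5)sin x + (28/5)cos 2x + (96/5)sin 2x


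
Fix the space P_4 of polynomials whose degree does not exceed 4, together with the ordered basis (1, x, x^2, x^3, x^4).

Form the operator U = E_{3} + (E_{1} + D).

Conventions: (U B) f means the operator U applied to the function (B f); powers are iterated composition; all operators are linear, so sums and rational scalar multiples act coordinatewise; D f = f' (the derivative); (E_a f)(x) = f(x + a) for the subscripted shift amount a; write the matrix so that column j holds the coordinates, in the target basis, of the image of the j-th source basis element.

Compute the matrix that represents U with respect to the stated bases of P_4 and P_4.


the matrix is [[2, 5, 10, 28, 82]; [0, 2, 10, 30, 112]; [0, 0, 2, 15, 60]; [0, 0, 0, 2, 20]; [0, 0, 0, 0, 2]] (rows listed top to bottom)

image of 1: 2
image of x: 2x + 5
image of x^2: 2x^2 + 10x + 10
image of x^3: 2x^3 + 15x^2 + 30x + 28
image of x^4: 2x^4 + 20x^3 + 60x^2 + 112x + 82
each image's coordinates form column j of the matrix


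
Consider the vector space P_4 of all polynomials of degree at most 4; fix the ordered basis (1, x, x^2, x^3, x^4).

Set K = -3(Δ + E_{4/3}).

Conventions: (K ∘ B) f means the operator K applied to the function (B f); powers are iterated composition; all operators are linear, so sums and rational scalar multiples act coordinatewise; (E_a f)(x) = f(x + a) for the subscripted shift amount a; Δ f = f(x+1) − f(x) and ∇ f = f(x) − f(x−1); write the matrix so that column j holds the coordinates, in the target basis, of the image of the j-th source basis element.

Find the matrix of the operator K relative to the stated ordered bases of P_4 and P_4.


the matrix is [[-3, -7, -25/3, -91/9, -337/27]; [0, -3, -14, -25, -364/9]; [0, 0, -3, -21, -50]; [0, 0, 0, -3, -28]; [0, 0, 0, 0, -3]] (rows listed top to bottom)

image of 1: -3
image of x: -3x - 7
image of x^2: -3x^2 - 14x - 25/3
image of x^3: -3x^3 - 21x^2 - 25x - 91/9
image of x^4: -3x^4 - 28x^3 - 50x^2 - (364/9)x - 337/27
each image's coordinates form column j of the matrix


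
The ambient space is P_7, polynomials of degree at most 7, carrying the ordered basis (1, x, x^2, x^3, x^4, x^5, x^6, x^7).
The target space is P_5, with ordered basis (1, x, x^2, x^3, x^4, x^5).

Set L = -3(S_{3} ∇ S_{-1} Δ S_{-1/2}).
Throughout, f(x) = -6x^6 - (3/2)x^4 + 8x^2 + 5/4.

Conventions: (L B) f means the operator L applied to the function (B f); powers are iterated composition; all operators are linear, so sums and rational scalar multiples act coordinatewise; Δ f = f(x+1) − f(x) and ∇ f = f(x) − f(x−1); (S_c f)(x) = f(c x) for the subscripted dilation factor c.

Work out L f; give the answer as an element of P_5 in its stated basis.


S_{-1/2} f = -(3/32)x^6 - (3/32)x^4 + 2x^2 + 5/4
Δ S_{-1/2} f = -(9/16)x^5 - (45/32)x^4 - (9/4)x^3 - (63/32)x^2 + (49/16)x + 29/16
S_{-1} Δ S_{-1/2} f = (9/16)x^5 - (45/32)x^4 + (9/4)x^3 - (63/32)x^2 - (49/16)x + 29/16
∇ S_{-1} Δ S_{-1/2} f = (45/16)x^4 - (45/4)x^3 + (333/16)x^2 - (153/8)x + 25/8
S_{3} ∇ S_{-1} Δ S_{-1/2} f = (3645/16)x^4 - (1215/4)x^3 + (2997/16)x^2 - (459/8)x + 25/8
(-3(S_{3} ∇ S_{-1} Δ S_{-1/2})) f = -(10935/16)x^4 + (3645/4)x^3 - (8991/16)x^2 + (1377/8)x - 75/8

the result is g(x) = -(10935/16)x^4 + (3645/4)x^3 - (8991/16)x^2 + (1377/8)x - 75/8


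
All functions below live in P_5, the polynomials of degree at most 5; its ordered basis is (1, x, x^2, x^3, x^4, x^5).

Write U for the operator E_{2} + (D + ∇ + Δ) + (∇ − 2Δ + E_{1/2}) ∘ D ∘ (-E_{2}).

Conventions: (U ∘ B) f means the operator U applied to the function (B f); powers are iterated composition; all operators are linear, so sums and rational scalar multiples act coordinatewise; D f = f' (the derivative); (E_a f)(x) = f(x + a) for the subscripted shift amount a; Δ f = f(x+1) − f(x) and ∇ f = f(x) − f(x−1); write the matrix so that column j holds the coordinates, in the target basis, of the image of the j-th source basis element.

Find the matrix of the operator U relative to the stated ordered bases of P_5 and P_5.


image of 1: 1
image of x: x + 4
image of x^2: x^2 + 8x + 1
image of x^3: x^3 + 12x^2 + 3x + 49/4
image of x^4: x^4 + 16x^3 + 6x^2 + 49x + 155/2
image of x^5: x^5 + 20x^4 + 10x^3 + (245/2)x^2 + (775/2)x + 6619/16
each image's coordinates form column j of the matrix

the matrix is [[1, 4, 1, 49/4, 155/2, 6619/16]; [0, 1, 8, 3, 49, 775/2]; [0, 0, 1, 12, 6, 245/2]; [0, 0, 0, 1, 16, 10]; [0, 0, 0, 0, 1, 20]; [0, 0, 0, 0, 0, 1]] (rows listed top to bottom)


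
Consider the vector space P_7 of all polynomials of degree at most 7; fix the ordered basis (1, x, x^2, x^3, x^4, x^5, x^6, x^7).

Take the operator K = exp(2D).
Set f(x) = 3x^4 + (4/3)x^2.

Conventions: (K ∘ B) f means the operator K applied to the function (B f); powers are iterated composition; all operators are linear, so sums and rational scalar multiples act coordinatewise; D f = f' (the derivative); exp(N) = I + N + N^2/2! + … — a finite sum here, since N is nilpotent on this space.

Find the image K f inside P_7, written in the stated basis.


the image equals g(x) = 3x^4 + 24x^3 + (220/3)x^2 + (304/3)x + 160/3

order-1 term: 24x^3 + (16/3)x
order-2 term: 72x^2 + 16/3
order-3 term: 96x
order-4 term: 48
the series for exp(2D) f terminates at order 4
exp(2D) f = 3x^4 + 24x^3 + (220/3)x^2 + (304/3)x + 160/3


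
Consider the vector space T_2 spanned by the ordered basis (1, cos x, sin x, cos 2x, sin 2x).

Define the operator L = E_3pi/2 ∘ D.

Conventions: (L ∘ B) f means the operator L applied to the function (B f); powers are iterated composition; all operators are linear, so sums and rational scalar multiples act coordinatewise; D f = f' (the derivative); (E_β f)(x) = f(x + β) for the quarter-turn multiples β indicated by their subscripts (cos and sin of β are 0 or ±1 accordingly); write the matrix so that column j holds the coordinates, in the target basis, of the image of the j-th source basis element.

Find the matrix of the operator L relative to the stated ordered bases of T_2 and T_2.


the matrix is [[0, 0, 0, 0, 0]; [0, 1, 0, 0, 0]; [0, 0, 1, 0, 0]; [0, 0, 0, 0, -2]; [0, 0, 0, 2, 0]] (rows listed top to bottom)

image of 1: 0
image of cos x: cos x
image of sin x: sin x
image of cos 2x: 2sin 2x
image of sin 2x: -2cos 2x
each image's coordinates form column j of the matrix


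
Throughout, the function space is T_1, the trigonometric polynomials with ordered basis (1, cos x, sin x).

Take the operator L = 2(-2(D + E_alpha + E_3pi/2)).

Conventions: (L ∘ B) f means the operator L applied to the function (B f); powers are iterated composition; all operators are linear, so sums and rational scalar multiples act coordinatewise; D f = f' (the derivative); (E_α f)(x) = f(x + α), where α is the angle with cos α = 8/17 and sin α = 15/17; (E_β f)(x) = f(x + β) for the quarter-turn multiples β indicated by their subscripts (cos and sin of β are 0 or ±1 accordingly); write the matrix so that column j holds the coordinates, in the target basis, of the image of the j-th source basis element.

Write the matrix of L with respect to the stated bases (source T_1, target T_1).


the matrix is [[-8, 0, 0]; [0, -32/17, -60/17]; [0, 60/17, -32/17]] (rows listed top to bottom)

image of 1: -8
image of cos x: -(32/17)cos x + (60/17)sin x
image of sin x: -(60/17)cos x - (32/17)sin x
each image's coordinates form column j of the matrix


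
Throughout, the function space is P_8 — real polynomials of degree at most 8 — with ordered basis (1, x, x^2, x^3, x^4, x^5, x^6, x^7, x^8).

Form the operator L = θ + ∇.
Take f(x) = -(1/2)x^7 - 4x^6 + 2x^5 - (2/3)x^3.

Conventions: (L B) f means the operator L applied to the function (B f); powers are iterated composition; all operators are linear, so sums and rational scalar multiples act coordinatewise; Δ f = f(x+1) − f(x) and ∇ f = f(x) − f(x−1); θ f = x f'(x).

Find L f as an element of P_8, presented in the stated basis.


θ f = -(7/2)x^7 - 24x^6 + 10x^5 - 2x^3
∇ f = -(7/2)x^6 - (27/2)x^5 + (105/2)x^4 - (165/2)x^3 + (135/2)x^2 - (57/2)x + 29/6
(θ + ∇) f = -(7/2)x^7 - (55/2)x^6 - (7/2)x^5 + (105/2)x^4 - (169/2)x^3 + (135/2)x^2 - (57/2)x + 29/6

the result is g(x) = -(7/2)x^7 - (55/2)x^6 - (7/2)x^5 + (105/2)x^4 - (169/2)x^3 + (135/2)x^2 - (57/2)x + 29/6


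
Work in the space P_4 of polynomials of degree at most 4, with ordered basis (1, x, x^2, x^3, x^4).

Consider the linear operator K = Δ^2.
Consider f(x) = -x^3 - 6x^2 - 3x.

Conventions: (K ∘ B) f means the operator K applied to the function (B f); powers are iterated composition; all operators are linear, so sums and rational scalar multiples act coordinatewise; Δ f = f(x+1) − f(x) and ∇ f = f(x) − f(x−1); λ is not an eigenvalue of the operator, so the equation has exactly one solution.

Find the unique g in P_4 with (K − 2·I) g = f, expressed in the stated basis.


g(x) = (1/2)x^3 + 3x^2 + 3x + 9/2

write g with unknown coordinates in the stated basis and equate coefficients in (K − 2·I) g = f
solving from the highest basis element down gives g = (1/2)x^3 + 3x^2 + 3x + 9/2
check: K g = 3x + 9
so K g − 2·g = -x^3 - 6x^2 - 3x = f ✓


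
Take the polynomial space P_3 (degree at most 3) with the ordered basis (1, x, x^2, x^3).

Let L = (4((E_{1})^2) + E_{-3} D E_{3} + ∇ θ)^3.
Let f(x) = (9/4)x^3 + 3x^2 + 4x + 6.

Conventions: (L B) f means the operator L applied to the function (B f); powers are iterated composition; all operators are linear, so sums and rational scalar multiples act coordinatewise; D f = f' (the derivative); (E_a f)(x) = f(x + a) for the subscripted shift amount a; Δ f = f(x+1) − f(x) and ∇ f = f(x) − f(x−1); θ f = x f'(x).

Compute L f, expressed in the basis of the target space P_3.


E_{1} f = (9/4)x^3 + (39/4)x^2 + (67/4)x + 61/4
E_{1} E_{1} f = (9/4)x^3 + (33/2)x^2 + 43x + 44
(4((E_{1})^2)) f = 9x^3 + 66x^2 + 172x + 176
E_{3} f = (9/4)x^3 + (93/4)x^2 + (331/4)x + 423/4
D E_{3} f = (27/4)x^2 + (93/2)x + 331/4
E_{-3} D E_{3} f = (27/4)x^2 + 6x + 4
θ f = (27/4)x^3 + 6x^2 + 4x
∇ θ f = (81/4)x^2 - (33/4)x + 19/4
(4((E_{1})^2) + E_{-3} D E_{3} + ∇ θ) f = 9x^3 + 93x^2 + (679/4)x + 739/4
E_{1} (4((E_{1})^2) + E_{-3} D E_{3} + ∇ θ) f = 9x^3 + 120x^2 + (1531/4)x + 913/2
E_{1} E_{1} (4((E_{1})^2) + E_{-3} D E_{3} + ∇ θ) f = 9x^3 + 147x^2 + (2599/4)x + 3873/4
(4((E_{1})^2)) (4((E_{1})^2) + E_{-3} D E_{3} + ∇ θ) f = 36x^3 + 588x^2 + 2599x + 3873
E_{3} (4((E_{1})^2) + E_{-3} D E_{3} + ∇ θ) f = 9x^3 + 174x^2 + (3883/4)x + 1774
D E_{3} (4((E_{1})^2) + E_{-3} D E_{3} + ∇ θ) f = 27x^2 + 348x + 3883/4
E_{-3} D E_{3} (4((E_{1})^2) + E_{-3} D E_{3} + ∇ θ) f = 27x^2 + 186x + 679/4
θ (4((E_{1})^2) + E_{-3} D E_{3} + ∇ θ) f = 27x^3 + 186x^2 + (679/4)x
∇ θ (4((E_{1})^2) + E_{-3} D E_{3} + ∇ θ) f = 81x^2 + 291x + 43/4
(4((E_{1})^2) + E_{-3} D E_{3} + ∇ θ) (4((E_{1})^2) + E_{-3} D E_{3} + ∇ θ) f = 36x^3 + 696x^2 + 3076x + 8107/2
E_{1} (4((E_{1})^2) + E_{-3} D E_{3} + ∇ θ) (4((E_{1})^2) + E_{-3} D E_{3} + ∇ θ) f = 36x^3 + 804x^2 + 4576x + 15723/2
E_{1} E_{1} (4((E_{1})^2) + E_{-3} D E_{3} + ∇ θ) (4((E_{1})^2) + E_{-3} D E_{3} + ∇ θ) f = 36x^3 + 912x^2 + 6292x + 26555/2
(4((E_{1})^2)) (4((E_{1})^2) + E_{-3} D E_{3} + ∇ θ) (4((E_{1})^2) + E_{-3} D E_{3} + ∇ θ) f = 144x^3 + 3648x^2 + 25168x + 53110
E_{3} (4((E_{1})^2) + E_{-3} D E_{3} + ∇ θ) (4((E_{1})^2) + E_{-3} D E_{3} + ∇ θ) f = 36x^3 + 1020x^2 + 8224x + 41035/2
D E_{3} (4((E_{1})^2) + E_{-3} D E_{3} + ∇ θ) (4((E_{1})^2) + E_{-3} D E_{3} + ∇ θ) f = 108x^2 + 2040x + 8224
E_{-3} D E_{3} (4((E_{1})^2) + E_{-3} D E_{3} + ∇ θ) (4((E_{1})^2) + E_{-3} D E_{3} + ∇ θ) f = 108x^2 + 1392x + 3076
θ (4((E_{1})^2) + E_{-3} D E_{3} + ∇ θ) (4((E_{1})^2) + E_{-3} D E_{3} + ∇ θ) f = 108x^3 + 1392x^2 + 3076x
∇ θ (4((E_{1})^2) + E_{-3} D E_{3} + ∇ θ) (4((E_{1})^2) + E_{-3} D E_{3} + ∇ θ) f = 324x^2 + 2460x + 1792
(4((E_{1})^2) + E_{-3} D E_{3} + ∇ θ) (4((E_{1})^2) + E_{-3} D E_{3} + ∇ θ) (4((E_{1})^2) + E_{-3} D E_{3} + ∇ θ) f = 144x^3 + 4080x^2 + 29020x + 57978

the image equals g(x) = 144x^3 + 4080x^2 + 29020x + 57978


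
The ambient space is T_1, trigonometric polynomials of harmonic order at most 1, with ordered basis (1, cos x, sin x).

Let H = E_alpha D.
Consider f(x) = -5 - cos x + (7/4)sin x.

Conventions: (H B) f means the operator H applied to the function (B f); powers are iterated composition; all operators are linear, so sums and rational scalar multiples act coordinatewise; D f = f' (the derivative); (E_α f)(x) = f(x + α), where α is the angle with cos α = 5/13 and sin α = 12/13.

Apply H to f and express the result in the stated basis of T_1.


D f = (7/4)cos x + sin x
E_alpha D f = (83/52)cos x - (16/13)sin x

the result is g(x) = (83/52)cos x - (16/13)sin x


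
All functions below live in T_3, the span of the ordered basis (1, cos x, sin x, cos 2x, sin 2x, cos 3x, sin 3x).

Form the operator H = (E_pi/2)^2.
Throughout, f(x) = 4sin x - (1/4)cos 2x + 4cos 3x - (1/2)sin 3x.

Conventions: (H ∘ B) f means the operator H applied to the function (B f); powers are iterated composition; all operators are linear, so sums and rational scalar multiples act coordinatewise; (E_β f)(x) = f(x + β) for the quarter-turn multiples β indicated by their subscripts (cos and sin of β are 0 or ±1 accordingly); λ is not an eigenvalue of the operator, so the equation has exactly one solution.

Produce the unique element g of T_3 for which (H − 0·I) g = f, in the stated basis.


write g with unknown coordinates in the stated basis and equate coefficients in (H − 0·I) g = f
solving from the highest basis element down gives g = -4sin x - (1/4)cos 2x - 4cos 3x + (1/2)sin 3x
check: H g = 4sin x - (1/4)cos 2x + 4cos 3x - (1/2)sin 3x
so H g − 0·g = 4sin x - (1/4)cos 2x + 4cos 3x - (1/2)sin 3x = f ✓

g(x) = -4sin x - (1/4)cos 2x - 4cos 3x + (1/2)sin 3x


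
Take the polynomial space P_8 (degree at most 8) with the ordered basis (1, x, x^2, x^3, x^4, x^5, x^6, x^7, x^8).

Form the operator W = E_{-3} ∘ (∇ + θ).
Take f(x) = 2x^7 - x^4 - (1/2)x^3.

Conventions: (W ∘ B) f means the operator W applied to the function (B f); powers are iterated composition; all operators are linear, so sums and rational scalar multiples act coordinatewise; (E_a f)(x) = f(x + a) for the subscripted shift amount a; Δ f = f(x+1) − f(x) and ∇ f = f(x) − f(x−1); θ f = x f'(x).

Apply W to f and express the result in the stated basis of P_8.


the result is g(x) = 14x^7 - 280x^6 + 2352x^5 - 10644x^4 + (54965/2)x^3 - 38802x^2 + 24558x - 2351

∇ f = 14x^6 - 42x^5 + 70x^4 - 74x^3 + (93/2)x^2 - (33/2)x + 5/2
θ f = 14x^7 - 4x^4 - (3/2)x^3
(∇ + θ) f = 14x^7 + 14x^6 - 42x^5 + 66x^4 - (151/2)x^3 + (93/2)x^2 - (33/2)x + 5/2
E_{-3} (∇ + θ) f = 14x^7 - 280x^6 + 2352x^5 - 10644x^4 + (54965/2)x^3 - 38802x^2 + 24558x - 2351


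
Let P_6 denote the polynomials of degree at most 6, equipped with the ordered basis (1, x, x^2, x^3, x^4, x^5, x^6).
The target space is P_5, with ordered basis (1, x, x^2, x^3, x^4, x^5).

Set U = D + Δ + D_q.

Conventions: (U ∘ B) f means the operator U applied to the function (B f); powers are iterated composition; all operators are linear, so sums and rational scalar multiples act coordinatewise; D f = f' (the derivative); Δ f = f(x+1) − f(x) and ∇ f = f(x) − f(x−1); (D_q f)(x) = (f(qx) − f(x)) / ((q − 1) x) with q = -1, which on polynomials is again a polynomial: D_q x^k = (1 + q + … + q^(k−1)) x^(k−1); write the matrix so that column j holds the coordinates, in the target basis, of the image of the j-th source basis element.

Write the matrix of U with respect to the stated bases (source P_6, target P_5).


image of 1: 0
image of x: 3
image of x^2: 4x + 1
image of x^3: 7x^2 + 3x + 1
image of x^4: 8x^3 + 6x^2 + 4x + 1
image of x^5: 11x^4 + 10x^3 + 10x^2 + 5x + 1
image of x^6: 12x^5 + 15x^4 + 20x^3 + 15x^2 + 6x + 1
each image's coordinates form column j of the matrix

the matrix is [[0, 3, 1, 1, 1, 1, 1]; [0, 0, 4, 3, 4, 5, 6]; [0, 0, 0, 7, 6, 10, 15]; [0, 0, 0, 0, 8, 10, 20]; [0, 0, 0, 0, 0, 11, 15]; [0, 0, 0, 0, 0, 0, 12]] (rows listed top to bottom)
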